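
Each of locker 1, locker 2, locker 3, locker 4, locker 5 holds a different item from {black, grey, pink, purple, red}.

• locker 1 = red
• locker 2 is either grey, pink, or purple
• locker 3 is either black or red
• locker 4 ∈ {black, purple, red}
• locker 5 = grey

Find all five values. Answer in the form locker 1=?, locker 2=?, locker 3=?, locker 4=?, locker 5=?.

locker 1 has just one choice, so locker 1 = red. Remove red from locker 3, locker 4.
locker 3 has just one choice, so locker 3 = black. Remove black from locker 4.
That leaves locker 4 = purple. Remove purple from locker 2.
locker 5 has just one choice, so locker 5 = grey. Remove grey from locker 2.
That leaves locker 2 = pink.

locker 1=red, locker 2=pink, locker 3=black, locker 4=purple, locker 5=grey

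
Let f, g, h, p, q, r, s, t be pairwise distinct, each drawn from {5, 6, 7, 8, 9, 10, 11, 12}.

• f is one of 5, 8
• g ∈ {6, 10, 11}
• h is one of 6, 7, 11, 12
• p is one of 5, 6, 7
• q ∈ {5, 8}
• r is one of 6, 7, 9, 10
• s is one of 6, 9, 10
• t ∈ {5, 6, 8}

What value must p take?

7

The 8 variables together cover exactly {5, 6, 7, 8, 9, 10, 11, 12} — 8 values for 8 variables — and 12 appears only in h's list, so h = 12.
The 7 still-open variables draw from only 7 values {5, 6, 7, 8, 9, 10, 11}, so each is used; only g can be 11, hence g = 11.
f and q share exactly the 2 values {5, 8}; by pigeonhole those values go to them, so strike 5, 8 from p, t.
That leaves t = 6. Eliminate 6 elsewhere: p, r, s.
So p = 7.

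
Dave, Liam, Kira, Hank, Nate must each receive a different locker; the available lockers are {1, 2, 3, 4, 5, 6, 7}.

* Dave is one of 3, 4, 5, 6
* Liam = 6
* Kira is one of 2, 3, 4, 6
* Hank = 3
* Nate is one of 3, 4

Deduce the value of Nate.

Liam's domain is down to {6}, so Liam = 6. So Dave, Kira can't be 6.
Hank must be 3 (only option left). Eliminate 3 elsewhere: Dave, Kira, Nate.
So Nate = 4.

4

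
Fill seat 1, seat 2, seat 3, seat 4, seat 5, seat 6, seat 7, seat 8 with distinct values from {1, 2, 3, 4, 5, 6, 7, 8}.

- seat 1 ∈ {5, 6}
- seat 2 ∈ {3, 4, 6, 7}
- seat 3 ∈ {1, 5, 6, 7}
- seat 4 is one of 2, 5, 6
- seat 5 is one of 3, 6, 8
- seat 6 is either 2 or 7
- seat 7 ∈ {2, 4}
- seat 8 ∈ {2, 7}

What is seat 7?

The 8 variables draw from only 8 values {1, 2, 3, 4, 5, 6, 7, 8}, so each is used; only seat 3 can be 1, hence seat 3 = 1.
Among the 7 still-open variables, 8 fits only seat 5 (and all 7 values in {2, 3, 4, 5, 6, 7, 8} must be used), so seat 5 = 8.
The 6 still-open variables together cover exactly {2, 3, 4, 5, 6, 7} — 6 values for 6 variables — and 3 appears only in seat 2's list, so seat 2 = 3.
Among the 5 still-open variables, 4 fits only seat 7 (and all 5 values in {2, 4, 5, 6, 7} must be used), so seat 7 = 4.

4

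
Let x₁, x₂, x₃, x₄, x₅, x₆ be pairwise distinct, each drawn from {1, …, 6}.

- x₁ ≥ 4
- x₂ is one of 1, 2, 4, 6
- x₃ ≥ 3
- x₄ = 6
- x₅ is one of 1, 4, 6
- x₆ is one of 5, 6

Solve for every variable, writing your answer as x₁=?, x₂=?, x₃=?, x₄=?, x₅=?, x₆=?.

x₁=4, x₂=2, x₃=3, x₄=6, x₅=1, x₆=5

x₄ has just one choice, so x₄ = 6. Strike 6 from x₁, x₂, x₃, x₅, x₆.
That leaves x₆ = 5. Strike 5 from x₁, x₃.
x₁ must be 4 (only option left). Strike 4 from x₂, x₃, x₅.
x₃ must be 3 (only option left).
x₅ must be 1 (only option left). Remove 1 from x₂.
x₂ must be 2 (only option left).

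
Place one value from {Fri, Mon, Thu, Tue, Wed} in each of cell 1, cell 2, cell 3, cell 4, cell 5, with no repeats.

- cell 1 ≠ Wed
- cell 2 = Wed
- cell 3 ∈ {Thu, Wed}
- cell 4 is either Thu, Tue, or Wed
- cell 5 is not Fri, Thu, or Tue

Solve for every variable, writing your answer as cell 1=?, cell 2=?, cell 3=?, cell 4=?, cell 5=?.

cell 1=Fri, cell 2=Wed, cell 3=Thu, cell 4=Tue, cell 5=Mon

cell 2 has just one choice, so cell 2 = Wed. Eliminate Wed elsewhere: cell 3, cell 4, cell 5.
cell 3's domain is down to {Thu}, so cell 3 = Thu. Strike Thu from cell 1, cell 4.
cell 4's domain is down to {Tue}, so cell 4 = Tue. Eliminate Tue elsewhere: cell 1.
cell 5 must be Mon (only option left). So cell 1 can't be Mon.
That leaves cell 1 = Fri.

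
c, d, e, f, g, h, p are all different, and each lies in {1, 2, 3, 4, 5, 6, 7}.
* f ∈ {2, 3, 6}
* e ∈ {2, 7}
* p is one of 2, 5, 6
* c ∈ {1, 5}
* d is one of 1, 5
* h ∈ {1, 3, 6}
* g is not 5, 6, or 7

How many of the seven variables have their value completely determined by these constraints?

2

The 7 variables together cover exactly {1, 2, 3, 4, 5, 6, 7} — 7 values for 7 variables — and 4 appears only in g's list, so g = 4.
The 6 still-open variables together cover exactly {1, 2, 3, 5, 6, 7} — 6 values for 6 variables — and 7 appears only in e's list, so e = 7.
c and d between them cover only {1, 5} — a naked pair. Remove those values from h, p.
Determined: e=7, g=4. The other variables each still have more than one consistent value. That makes 2.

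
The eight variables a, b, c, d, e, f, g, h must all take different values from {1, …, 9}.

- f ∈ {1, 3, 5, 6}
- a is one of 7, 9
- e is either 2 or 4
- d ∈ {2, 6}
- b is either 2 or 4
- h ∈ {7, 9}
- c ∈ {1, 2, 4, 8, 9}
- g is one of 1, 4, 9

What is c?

a and h share exactly the 2 values {7, 9}; by pigeonhole those values go to them, so strike 7, 9 from c, g.
The 2 variables b and e are confined to {2, 4}, which locks those values in; drop them from c, d, g.
d's domain is down to {6}, so d = 6. So f can't be 6.
g must be 1 (only option left). Eliminate 1 elsewhere: c, f.
So c = 8.

8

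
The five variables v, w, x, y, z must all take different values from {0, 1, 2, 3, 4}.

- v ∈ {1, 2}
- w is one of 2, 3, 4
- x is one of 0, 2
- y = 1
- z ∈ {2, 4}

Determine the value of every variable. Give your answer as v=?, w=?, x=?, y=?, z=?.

y must be 1 (only option left). Strike 1 from v.
v must be 2 (only option left). So w, x, z can't be 2.
x has just one choice, so x = 0.
z must be 4 (only option left). Strike 4 from w.
w has just one choice, so w = 3.

v=2, w=3, x=0, y=1, z=4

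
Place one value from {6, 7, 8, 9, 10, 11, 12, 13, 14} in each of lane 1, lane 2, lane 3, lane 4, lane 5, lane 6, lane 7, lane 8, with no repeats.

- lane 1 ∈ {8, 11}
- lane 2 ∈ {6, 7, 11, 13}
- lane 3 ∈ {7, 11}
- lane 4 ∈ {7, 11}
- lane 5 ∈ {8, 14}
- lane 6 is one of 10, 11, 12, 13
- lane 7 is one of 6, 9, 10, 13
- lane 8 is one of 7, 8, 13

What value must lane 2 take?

6

lane 3 and lane 4 share exactly the 2 values {7, 11}; by pigeonhole those values go to them, so strike 7, 11 from lane 1, lane 2, lane 6, lane 8.
lane 1's domain is down to {8}, so lane 1 = 8. Strike 8 from lane 5, lane 8.
lane 5 has just one choice, so lane 5 = 14.
lane 8's domain is down to {13}, so lane 8 = 13. Strike 13 from lane 2, lane 6, lane 7.
So lane 2 = 6.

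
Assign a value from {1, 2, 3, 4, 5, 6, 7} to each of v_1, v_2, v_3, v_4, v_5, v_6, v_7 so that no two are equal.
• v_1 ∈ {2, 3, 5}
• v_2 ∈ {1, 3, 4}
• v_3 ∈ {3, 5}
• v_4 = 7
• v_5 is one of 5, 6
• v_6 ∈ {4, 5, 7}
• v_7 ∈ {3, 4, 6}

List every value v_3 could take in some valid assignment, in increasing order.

v_4 has just one choice, so v_4 = 7. Eliminate 7 elsewhere: v_6.
The 6 still-open variables together cover exactly {1, 2, 3, 4, 5, 6} — 6 values for 6 variables — and 1 appears only in v_2's list, so v_2 = 1.
The 5 still-open variables together cover exactly {2, 3, 4, 5, 6} — 5 values for 5 variables — and 2 appears only in v_1's list, so v_1 = 2.
No further eliminations apply; v_3 can still be any of 3, 5.

3, 5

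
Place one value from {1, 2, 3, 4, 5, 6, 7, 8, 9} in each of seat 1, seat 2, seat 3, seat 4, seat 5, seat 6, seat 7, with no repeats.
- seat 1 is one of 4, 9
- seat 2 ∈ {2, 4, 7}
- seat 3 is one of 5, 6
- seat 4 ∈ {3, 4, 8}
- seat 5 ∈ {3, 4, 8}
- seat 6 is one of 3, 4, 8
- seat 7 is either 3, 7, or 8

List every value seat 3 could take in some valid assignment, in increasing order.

seat 4, seat 5, seat 6 between them cover only {3, 4, 8} — a naked triple. Remove those values from seat 1, seat 2, seat 7.
seat 1 has just one choice, so seat 1 = 9.
seat 7's domain is down to {7}, so seat 7 = 7. Eliminate 7 elsewhere: seat 2.
seat 2's domain is down to {2}, so seat 2 = 2.
No further eliminations apply; seat 3 can still be any of 5, 6.

5, 6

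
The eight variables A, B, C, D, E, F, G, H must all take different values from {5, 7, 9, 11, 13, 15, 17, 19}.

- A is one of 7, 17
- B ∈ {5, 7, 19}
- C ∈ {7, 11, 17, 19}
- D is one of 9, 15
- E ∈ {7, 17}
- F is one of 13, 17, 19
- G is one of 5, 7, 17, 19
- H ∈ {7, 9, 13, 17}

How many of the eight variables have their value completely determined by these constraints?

4

The 8 variables draw from only 8 values {5, 7, 9, 11, 13, 15, 17, 19}, so each is used; only C can be 11, hence C = 11.
The 7 still-open variables draw from only 7 values {5, 7, 9, 13, 15, 17, 19}, so each is used; only D can be 15, hence D = 15.
The 6 still-open variables draw from only 6 values {5, 7, 9, 13, 17, 19}, so each is used; only H can be 9, hence H = 9.
The 5 still-open variables draw from only 5 values {5, 7, 13, 17, 19}, so each is used; only F can be 13, hence F = 13.
A and E between them cover only {7, 17} — a naked pair. Remove those values from B, G.
Determined: C=11, D=15, F=13, H=9. The other variables each still have more than one consistent value. That makes 4.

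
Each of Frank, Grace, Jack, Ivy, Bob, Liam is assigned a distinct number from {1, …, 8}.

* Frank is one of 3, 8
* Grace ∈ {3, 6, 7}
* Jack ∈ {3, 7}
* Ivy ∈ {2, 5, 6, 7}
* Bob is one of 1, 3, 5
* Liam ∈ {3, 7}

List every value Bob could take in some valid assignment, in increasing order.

1, 5

Jack and Liam share exactly the 2 values {3, 7}; by pigeonhole those values go to them, so strike 3, 7 from Frank, Grace, Ivy, Bob.
Frank's domain is down to {8}, so Frank = 8.
That leaves Grace = 6. Remove 6 from Ivy.
No further eliminations apply; Bob can still be any of 1, 5.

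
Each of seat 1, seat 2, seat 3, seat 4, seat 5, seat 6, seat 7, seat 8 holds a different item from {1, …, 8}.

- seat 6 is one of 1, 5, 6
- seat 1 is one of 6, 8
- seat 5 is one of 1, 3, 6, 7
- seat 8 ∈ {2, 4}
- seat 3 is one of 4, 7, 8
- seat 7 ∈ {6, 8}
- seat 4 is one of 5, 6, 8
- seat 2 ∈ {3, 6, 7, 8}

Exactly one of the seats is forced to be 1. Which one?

The 8 variables together cover exactly {1, 2, 3, 4, 5, 6, 7, 8} — 8 values for 8 variables — and 2 appears only in seat 8's list, so seat 8 = 2.
The 7 still-open variables draw from only 7 values {1, 3, 4, 5, 6, 7, 8}, so each is used; only seat 3 can be 4, hence seat 3 = 4.
seat 1 and seat 7 share exactly the 2 values {6, 8}; by pigeonhole those values go to them, so strike 6, 8 from seat 2, seat 4, seat 5, seat 6.
seat 4 must be 5 (only option left). Strike 5 from seat 6.
So 1 goes to seat 6.

seat 6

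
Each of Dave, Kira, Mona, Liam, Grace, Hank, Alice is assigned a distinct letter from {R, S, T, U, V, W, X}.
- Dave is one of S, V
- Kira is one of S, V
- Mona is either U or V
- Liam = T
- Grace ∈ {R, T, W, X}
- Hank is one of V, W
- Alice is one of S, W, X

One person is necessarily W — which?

Liam has just one choice, so Liam = T. Eliminate T elsewhere: Grace.
Among the 6 still-open variables, R fits only Grace (and all 6 values in {R, S, U, V, W, X} must be used), so Grace = R.
The 5 still-open variables draw from only 5 values {S, U, V, W, X}, so each is used; only Mona can be U, hence Mona = U.
The 4 still-open variables together cover exactly {S, V, W, X} — 4 values for 4 variables — and X appears only in Alice's list, so Alice = X.
The 3 still-open variables draw from only 3 values {S, V, W}, so each is used; only Hank can be W, hence Hank = W.

Hank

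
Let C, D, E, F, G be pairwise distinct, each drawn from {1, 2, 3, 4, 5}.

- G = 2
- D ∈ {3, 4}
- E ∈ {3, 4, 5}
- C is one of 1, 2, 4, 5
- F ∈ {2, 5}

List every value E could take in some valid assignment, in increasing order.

3, 4

G has just one choice, so G = 2. So C, F can't be 2.
F has just one choice, so F = 5. Eliminate 5 elsewhere: C, E.
The 3 still-open variables draw from only 3 values {1, 3, 4}, so each is used; only C can be 1, hence C = 1.
No further eliminations apply; E can still be any of 3, 4.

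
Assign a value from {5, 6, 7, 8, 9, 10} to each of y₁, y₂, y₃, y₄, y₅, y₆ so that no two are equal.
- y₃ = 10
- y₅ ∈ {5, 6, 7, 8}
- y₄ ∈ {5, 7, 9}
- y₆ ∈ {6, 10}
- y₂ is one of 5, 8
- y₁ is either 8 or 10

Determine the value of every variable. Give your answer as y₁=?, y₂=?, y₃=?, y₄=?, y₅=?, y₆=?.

y₁=8, y₂=5, y₃=10, y₄=9, y₅=7, y₆=6

y₃ has just one choice, so y₃ = 10. So y₁, y₆ can't be 10.
y₆'s domain is down to {6}, so y₆ = 6. Strike 6 from y₅.
y₁ has just one choice, so y₁ = 8. So y₂, y₅ can't be 8.
That leaves y₂ = 5. Strike 5 from y₄, y₅.
y₅ must be 7 (only option left). Eliminate 7 elsewhere: y₄.
y₄ has just one choice, so y₄ = 9.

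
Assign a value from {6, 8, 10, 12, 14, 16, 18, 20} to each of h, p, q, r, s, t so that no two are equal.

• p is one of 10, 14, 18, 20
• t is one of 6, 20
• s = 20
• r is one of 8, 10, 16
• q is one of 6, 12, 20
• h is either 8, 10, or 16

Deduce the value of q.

s must be 20 (only option left). Eliminate 20 elsewhere: p, q, t.
t's domain is down to {6}, so t = 6. Remove 6 from q.
So q = 12.

12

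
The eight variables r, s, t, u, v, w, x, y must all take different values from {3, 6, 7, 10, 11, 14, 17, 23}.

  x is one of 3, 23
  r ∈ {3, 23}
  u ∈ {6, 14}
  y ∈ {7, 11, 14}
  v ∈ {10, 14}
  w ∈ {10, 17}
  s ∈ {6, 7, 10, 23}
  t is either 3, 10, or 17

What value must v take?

Among the 8 variables, 11 fits only y (and all 8 values in {3, 6, 7, 10, 11, 14, 17, 23} must be used), so y = 11.
Among the 7 still-open variables, 7 fits only s (and all 7 values in {3, 6, 7, 10, 14, 17, 23} must be used), so s = 7.
The 6 still-open variables together cover exactly {3, 6, 10, 14, 17, 23} — 6 values for 6 variables — and 6 appears only in u's list, so u = 6.
The 5 still-open variables together cover exactly {3, 10, 14, 17, 23} — 5 values for 5 variables — and 14 appears only in v's list, so v = 14.

14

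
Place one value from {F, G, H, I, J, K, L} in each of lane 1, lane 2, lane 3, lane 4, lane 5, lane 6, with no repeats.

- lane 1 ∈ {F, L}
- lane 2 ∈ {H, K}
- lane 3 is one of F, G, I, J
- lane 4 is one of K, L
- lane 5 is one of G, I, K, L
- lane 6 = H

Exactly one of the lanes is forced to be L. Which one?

lane 4

lane 6's domain is down to {H}, so lane 6 = H. Remove H from lane 2.
That leaves lane 2 = K. Eliminate K elsewhere: lane 4, lane 5.
So L goes to lane 4.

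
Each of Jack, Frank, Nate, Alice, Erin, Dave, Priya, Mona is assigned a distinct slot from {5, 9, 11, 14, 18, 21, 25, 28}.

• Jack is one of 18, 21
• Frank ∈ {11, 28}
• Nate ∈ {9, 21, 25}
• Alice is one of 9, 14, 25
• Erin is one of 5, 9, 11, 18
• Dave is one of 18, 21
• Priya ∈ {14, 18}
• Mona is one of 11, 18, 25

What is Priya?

The 8 variables together cover exactly {5, 9, 11, 14, 18, 21, 25, 28} — 8 values for 8 variables — and 5 appears only in Erin's list, so Erin = 5.
Among the 7 still-open variables, 28 fits only Frank (and all 7 values in {9, 11, 14, 18, 21, 25, 28} must be used), so Frank = 28.
Among the 6 still-open variables, 11 fits only Mona (and all 6 values in {9, 11, 14, 18, 21, 25} must be used), so Mona = 11.
Jack and Dave share exactly the 2 values {18, 21}; by pigeonhole those values go to them, so strike 18, 21 from Nate, Priya.
So Priya = 14.

14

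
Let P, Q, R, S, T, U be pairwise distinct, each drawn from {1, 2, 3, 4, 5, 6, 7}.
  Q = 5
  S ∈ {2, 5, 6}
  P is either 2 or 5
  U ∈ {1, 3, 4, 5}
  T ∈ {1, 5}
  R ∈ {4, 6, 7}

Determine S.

Q has just one choice, so Q = 5. Remove 5 from P, S, T, U.
T must be 1 (only option left). So U can't be 1.
P must be 2 (only option left). Remove 2 from S.
So S = 6.

6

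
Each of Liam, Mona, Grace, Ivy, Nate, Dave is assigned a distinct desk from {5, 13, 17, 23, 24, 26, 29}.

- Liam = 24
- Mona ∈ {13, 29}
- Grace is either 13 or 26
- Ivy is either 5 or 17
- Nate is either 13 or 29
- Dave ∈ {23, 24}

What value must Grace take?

Liam has just one choice, so Liam = 24. Eliminate 24 elsewhere: Dave.
That leaves Dave = 23.
Mona and Nate between them cover only {13, 29} — a naked pair. Remove those values from Grace.
So Grace = 26.

26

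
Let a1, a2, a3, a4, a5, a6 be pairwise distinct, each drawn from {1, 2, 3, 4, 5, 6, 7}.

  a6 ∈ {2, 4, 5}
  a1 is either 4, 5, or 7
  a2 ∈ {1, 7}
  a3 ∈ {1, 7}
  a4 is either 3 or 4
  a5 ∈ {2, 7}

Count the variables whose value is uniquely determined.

Among the 6 variables, 3 fits only a4 (and all 6 values in {1, 2, 3, 4, 5, 7} must be used), so a4 = 3.
The 2 variables a2 and a3 are confined to {1, 7}, which locks those values in; drop them from a1, a5.
a5 has just one choice, so a5 = 2. So a6 can't be 2.
Determined: a4=3, a5=2. The other variables each still have more than one consistent value. That makes 2.

2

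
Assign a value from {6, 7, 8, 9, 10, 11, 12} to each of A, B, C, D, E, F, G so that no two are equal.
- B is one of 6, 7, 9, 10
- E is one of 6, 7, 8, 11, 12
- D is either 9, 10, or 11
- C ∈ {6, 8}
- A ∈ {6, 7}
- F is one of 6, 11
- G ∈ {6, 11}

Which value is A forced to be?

7

The 7 variables draw from only 7 values {6, 7, 8, 9, 10, 11, 12}, so each is used; only E can be 12, hence E = 12.
Among the 6 still-open variables, 8 fits only C (and all 6 values in {6, 7, 8, 9, 10, 11} must be used), so C = 8.
The 2 variables F and G are confined to {6, 11}, which locks those values in; drop them from A, B, D.
So A = 7.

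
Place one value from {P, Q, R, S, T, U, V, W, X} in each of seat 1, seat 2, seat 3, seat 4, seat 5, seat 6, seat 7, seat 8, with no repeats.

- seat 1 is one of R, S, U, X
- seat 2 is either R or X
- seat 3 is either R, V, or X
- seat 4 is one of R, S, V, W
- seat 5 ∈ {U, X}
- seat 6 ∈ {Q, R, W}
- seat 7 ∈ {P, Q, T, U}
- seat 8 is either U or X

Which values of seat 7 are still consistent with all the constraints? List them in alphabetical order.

P, T

The 2 variables seat 5 and seat 8 are confined to {U, X}, which locks those values in; drop them from seat 1, seat 2, seat 3, seat 7.
seat 2's domain is down to {R}, so seat 2 = R. Remove R from seat 1, seat 3, seat 4, seat 6.
That leaves seat 3 = V. Strike V from seat 4.
seat 1 must be S (only option left). Eliminate S elsewhere: seat 4.
That leaves seat 4 = W. So seat 6 can't be W.
That leaves seat 6 = Q. Eliminate Q elsewhere: seat 7.
No further eliminations apply; seat 7 can still be any of P, T.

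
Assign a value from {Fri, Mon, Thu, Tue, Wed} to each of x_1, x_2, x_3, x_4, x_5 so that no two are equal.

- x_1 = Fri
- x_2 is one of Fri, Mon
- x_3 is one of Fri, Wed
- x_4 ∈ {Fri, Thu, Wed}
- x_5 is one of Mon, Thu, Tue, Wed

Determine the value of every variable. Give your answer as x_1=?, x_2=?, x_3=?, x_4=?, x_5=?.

x_1 has just one choice, so x_1 = Fri. So x_2, x_3, x_4 can't be Fri.
x_2 must be Mon (only option left). So x_5 can't be Mon.
That leaves x_3 = Wed. So x_4, x_5 can't be Wed.
x_4 has just one choice, so x_4 = Thu. Strike Thu from x_5.
x_5 must be Tue (only option left).

x_1=Fri, x_2=Mon, x_3=Wed, x_4=Thu, x_5=Tue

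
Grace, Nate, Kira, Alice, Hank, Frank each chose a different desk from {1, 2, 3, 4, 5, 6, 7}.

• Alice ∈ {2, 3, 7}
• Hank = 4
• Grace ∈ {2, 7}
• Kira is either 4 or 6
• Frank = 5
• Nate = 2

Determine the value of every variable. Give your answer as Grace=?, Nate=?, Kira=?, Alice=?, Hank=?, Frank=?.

Nate has just one choice, so Nate = 2. Remove 2 from Grace, Alice.
Hank must be 4 (only option left). Strike 4 from Kira.
Frank has just one choice, so Frank = 5.
That leaves Grace = 7. Strike 7 from Alice.
Kira must be 6 (only option left).
Alice has just one choice, so Alice = 3.

Grace=7, Nate=2, Kira=6, Alice=3, Hank=4, Frank=5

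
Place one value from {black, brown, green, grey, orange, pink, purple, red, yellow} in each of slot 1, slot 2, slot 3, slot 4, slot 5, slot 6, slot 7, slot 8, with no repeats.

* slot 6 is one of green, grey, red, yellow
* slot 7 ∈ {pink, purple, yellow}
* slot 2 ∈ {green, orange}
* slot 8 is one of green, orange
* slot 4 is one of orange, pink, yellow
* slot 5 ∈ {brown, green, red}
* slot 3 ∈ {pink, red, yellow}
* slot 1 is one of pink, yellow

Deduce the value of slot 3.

red

The 8 variables together cover exactly {brown, green, grey, orange, pink, purple, red, yellow} — 8 values for 8 variables — and brown appears only in slot 5's list, so slot 5 = brown.
The 7 still-open variables together cover exactly {green, grey, orange, pink, purple, red, yellow} — 7 values for 7 variables — and grey appears only in slot 6's list, so slot 6 = grey.
The 6 still-open variables together cover exactly {green, orange, pink, purple, red, yellow} — 6 values for 6 variables — and purple appears only in slot 7's list, so slot 7 = purple.
Among the 5 still-open variables, red fits only slot 3 (and all 5 values in {green, orange, pink, red, yellow} must be used), so slot 3 = red.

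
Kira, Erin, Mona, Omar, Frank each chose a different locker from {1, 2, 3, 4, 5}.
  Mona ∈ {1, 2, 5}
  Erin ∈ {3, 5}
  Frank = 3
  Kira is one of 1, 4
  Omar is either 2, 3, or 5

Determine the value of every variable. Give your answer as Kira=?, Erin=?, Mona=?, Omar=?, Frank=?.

Kira=4, Erin=5, Mona=1, Omar=2, Frank=3

Frank's domain is down to {3}, so Frank = 3. So Erin, Omar can't be 3.
That leaves Erin = 5. Eliminate 5 elsewhere: Mona, Omar.
Omar's domain is down to {2}, so Omar = 2. So Mona can't be 2.
Mona's domain is down to {1}, so Mona = 1. Strike 1 from Kira.
Kira's domain is down to {4}, so Kira = 4.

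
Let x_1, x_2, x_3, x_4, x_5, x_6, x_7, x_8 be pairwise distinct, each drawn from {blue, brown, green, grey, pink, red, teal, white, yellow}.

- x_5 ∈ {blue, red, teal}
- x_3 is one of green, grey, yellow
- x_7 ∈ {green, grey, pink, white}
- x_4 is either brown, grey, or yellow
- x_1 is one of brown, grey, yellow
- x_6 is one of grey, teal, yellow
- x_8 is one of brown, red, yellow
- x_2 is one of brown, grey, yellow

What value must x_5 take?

The 3 variables x_1, x_2, x_4 are confined to {brown, grey, yellow}, which locks those values in; drop them from x_3, x_6, x_7, x_8.
x_3's domain is down to {green}, so x_3 = green. Strike green from x_7.
x_6's domain is down to {teal}, so x_6 = teal. Eliminate teal elsewhere: x_5.
x_8 has just one choice, so x_8 = red. Eliminate red elsewhere: x_5.
So x_5 = blue.

blue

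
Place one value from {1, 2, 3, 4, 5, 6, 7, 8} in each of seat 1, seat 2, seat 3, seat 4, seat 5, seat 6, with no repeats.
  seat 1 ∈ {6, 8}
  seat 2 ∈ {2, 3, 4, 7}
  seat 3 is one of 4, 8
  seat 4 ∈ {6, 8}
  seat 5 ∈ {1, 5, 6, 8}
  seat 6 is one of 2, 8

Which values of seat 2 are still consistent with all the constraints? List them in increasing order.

3, 7

seat 1 and seat 4 share exactly the 2 values {6, 8}; by pigeonhole those values go to them, so strike 6, 8 from seat 3, seat 5, seat 6.
seat 3 must be 4 (only option left). Remove 4 from seat 2.
seat 6 has just one choice, so seat 6 = 2. Strike 2 from seat 2.
No further eliminations apply; seat 2 can still be any of 3, 7.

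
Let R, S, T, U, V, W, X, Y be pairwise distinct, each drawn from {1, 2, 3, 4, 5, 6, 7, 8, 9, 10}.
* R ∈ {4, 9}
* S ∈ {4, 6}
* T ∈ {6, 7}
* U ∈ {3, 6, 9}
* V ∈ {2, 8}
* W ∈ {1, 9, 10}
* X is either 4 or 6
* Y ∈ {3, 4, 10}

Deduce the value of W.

S and X share exactly the 2 values {4, 6}; by pigeonhole those values go to them, so strike 4, 6 from R, T, U, Y.
R has just one choice, so R = 9. Remove 9 from U, W.
T's domain is down to {7}, so T = 7.
U must be 3 (only option left). Remove 3 from Y.
Y's domain is down to {10}, so Y = 10. Eliminate 10 elsewhere: W.
So W = 1.

1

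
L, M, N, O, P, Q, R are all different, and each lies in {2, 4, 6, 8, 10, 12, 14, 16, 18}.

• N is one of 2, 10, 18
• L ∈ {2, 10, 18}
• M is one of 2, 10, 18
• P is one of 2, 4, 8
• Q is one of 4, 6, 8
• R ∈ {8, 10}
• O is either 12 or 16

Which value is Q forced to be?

6

L, M, N between them cover only {2, 10, 18} — a naked triple. Remove those values from P, R.
That leaves R = 8. Remove 8 from P, Q.
That leaves P = 4. Strike 4 from Q.
So Q = 6.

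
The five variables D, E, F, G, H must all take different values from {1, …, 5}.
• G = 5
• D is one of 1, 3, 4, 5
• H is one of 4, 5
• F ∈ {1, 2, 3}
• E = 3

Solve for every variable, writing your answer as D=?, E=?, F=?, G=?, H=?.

D=1, E=3, F=2, G=5, H=4

E must be 3 (only option left). Remove 3 from D, F.
G has just one choice, so G = 5. Strike 5 from D, H.
H's domain is down to {4}, so H = 4. Strike 4 from D.
That leaves D = 1. So F can't be 1.
That leaves F = 2.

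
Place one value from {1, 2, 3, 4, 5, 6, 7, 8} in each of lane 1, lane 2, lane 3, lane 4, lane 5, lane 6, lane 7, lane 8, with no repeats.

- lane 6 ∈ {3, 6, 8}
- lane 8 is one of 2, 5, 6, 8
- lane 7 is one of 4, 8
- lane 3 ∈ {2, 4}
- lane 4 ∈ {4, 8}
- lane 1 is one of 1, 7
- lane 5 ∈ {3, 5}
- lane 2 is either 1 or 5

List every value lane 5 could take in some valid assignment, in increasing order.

Among the 8 variables, 7 fits only lane 1 (and all 8 values in {1, 2, 3, 4, 5, 6, 7, 8} must be used), so lane 1 = 7.
The 7 still-open variables together cover exactly {1, 2, 3, 4, 5, 6, 8} — 7 values for 7 variables — and 1 appears only in lane 2's list, so lane 2 = 1.
The 2 variables lane 4 and lane 7 are confined to {4, 8}, which locks those values in; drop them from lane 3, lane 6, lane 8.
That leaves lane 3 = 2. Remove 2 from lane 8.
No further eliminations apply; lane 5 can still be any of 3, 5.

3, 5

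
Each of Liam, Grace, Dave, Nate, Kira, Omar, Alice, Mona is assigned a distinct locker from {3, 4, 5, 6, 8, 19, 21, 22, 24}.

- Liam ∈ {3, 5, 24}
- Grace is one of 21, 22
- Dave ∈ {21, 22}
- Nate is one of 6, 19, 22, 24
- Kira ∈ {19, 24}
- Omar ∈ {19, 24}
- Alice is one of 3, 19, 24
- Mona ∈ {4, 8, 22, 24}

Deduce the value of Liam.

Grace and Dave share exactly the 2 values {21, 22}; by pigeonhole those values go to them, so strike 21, 22 from Nate, Mona.
The 2 variables Kira and Omar are confined to {19, 24}, which locks those values in; drop them from Liam, Nate, Alice, Mona.
Nate has just one choice, so Nate = 6.
Alice's domain is down to {3}, so Alice = 3. Strike 3 from Liam.
So Liam = 5.

5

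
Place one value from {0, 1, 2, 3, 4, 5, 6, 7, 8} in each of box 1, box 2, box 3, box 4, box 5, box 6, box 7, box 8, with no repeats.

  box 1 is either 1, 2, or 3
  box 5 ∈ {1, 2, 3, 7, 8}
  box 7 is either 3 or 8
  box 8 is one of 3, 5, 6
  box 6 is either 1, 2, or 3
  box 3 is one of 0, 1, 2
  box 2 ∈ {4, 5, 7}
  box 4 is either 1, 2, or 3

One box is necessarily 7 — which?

box 1, box 4, box 6 between them cover only {1, 2, 3} — a naked triple. Remove those values from box 3, box 5, box 7, box 8.
box 3 must be 0 (only option left).
box 7 has just one choice, so box 7 = 8. Remove 8 from box 5.

box 5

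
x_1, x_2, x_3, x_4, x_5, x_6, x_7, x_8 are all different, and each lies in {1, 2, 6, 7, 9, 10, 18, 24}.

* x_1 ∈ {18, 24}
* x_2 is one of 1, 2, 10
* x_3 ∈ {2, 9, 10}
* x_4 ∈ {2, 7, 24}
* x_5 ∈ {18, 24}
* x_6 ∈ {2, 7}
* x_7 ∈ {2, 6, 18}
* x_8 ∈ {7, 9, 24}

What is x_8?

The 8 variables together cover exactly {1, 2, 6, 7, 9, 10, 18, 24} — 8 values for 8 variables — and 1 appears only in x_2's list, so x_2 = 1.
The 7 still-open variables draw from only 7 values {2, 6, 7, 9, 10, 18, 24}, so each is used; only x_7 can be 6, hence x_7 = 6.
The 6 still-open variables together cover exactly {2, 7, 9, 10, 18, 24} — 6 values for 6 variables — and 10 appears only in x_3's list, so x_3 = 10.
The 5 still-open variables together cover exactly {2, 7, 9, 18, 24} — 5 values for 5 variables — and 9 appears only in x_8's list, so x_8 = 9.

9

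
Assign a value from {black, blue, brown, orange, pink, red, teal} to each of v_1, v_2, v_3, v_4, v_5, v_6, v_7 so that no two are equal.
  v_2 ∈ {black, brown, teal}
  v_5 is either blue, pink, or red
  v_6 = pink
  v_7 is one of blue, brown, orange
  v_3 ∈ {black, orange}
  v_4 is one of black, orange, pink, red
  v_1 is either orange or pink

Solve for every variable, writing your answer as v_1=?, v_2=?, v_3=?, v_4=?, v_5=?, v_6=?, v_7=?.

v_1=orange, v_2=teal, v_3=black, v_4=red, v_5=blue, v_6=pink, v_7=brown

v_6's domain is down to {pink}, so v_6 = pink. So v_1, v_4, v_5 can't be pink.
v_1 has just one choice, so v_1 = orange. So v_3, v_4, v_7 can't be orange.
That leaves v_3 = black. So v_2, v_4 can't be black.
v_4's domain is down to {red}, so v_4 = red. Remove red from v_5.
v_5 has just one choice, so v_5 = blue. Eliminate blue elsewhere: v_7.
v_7's domain is down to {brown}, so v_7 = brown. Remove brown from v_2.
That leaves v_2 = teal.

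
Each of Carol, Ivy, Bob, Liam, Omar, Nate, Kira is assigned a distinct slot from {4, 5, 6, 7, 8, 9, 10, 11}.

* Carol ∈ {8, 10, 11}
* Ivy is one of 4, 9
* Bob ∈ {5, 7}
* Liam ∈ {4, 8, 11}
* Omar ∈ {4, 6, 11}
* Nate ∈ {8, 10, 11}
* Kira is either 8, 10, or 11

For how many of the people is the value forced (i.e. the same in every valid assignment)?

3

The 3 variables Carol, Nate, Kira are confined to {8, 10, 11}, which locks those values in; drop them from Liam, Omar.
Liam's domain is down to {4}, so Liam = 4. Remove 4 from Ivy, Omar.
Omar must be 6 (only option left).
Ivy's domain is down to {9}, so Ivy = 9.
Determined: Ivy=9, Liam=4, Omar=6. The other people each still have more than one consistent value. That makes 3.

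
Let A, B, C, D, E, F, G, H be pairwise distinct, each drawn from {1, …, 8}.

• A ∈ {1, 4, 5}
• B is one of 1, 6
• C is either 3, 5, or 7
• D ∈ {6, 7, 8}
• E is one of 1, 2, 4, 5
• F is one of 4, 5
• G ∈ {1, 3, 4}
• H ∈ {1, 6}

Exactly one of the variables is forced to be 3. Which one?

G

Among the 8 variables, 2 fits only E (and all 8 values in {1, 2, 3, 4, 5, 6, 7, 8} must be used), so E = 2.
The 7 still-open variables together cover exactly {1, 3, 4, 5, 6, 7, 8} — 7 values for 7 variables — and 8 appears only in D's list, so D = 8.
The 6 still-open variables together cover exactly {1, 3, 4, 5, 6, 7} — 6 values for 6 variables — and 7 appears only in C's list, so C = 7.
The 5 still-open variables together cover exactly {1, 3, 4, 5, 6} — 5 values for 5 variables — and 3 appears only in G's list, so G = 3.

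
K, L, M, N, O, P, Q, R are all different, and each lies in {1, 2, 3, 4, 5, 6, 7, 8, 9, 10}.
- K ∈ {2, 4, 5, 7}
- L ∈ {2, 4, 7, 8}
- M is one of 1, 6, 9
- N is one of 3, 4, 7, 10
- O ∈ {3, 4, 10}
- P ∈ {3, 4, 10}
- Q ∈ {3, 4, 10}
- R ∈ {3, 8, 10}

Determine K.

5

O, P, Q share exactly the 3 values {3, 4, 10}; by pigeonhole those values go to them, so strike 3, 4, 10 from K, L, N, R.
That leaves N = 7. Strike 7 from K, L.
R has just one choice, so R = 8. Remove 8 from L.
That leaves L = 2. So K can't be 2.
So K = 5.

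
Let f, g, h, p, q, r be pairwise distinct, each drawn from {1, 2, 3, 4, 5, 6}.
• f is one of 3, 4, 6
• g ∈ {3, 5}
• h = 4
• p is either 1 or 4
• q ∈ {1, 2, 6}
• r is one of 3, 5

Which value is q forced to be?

2

h has just one choice, so h = 4. Eliminate 4 elsewhere: f, p.
p has just one choice, so p = 1. Eliminate 1 elsewhere: q.
Among the 4 still-open variables, 2 fits only q (and all 4 values in {2, 3, 5, 6} must be used), so q = 2.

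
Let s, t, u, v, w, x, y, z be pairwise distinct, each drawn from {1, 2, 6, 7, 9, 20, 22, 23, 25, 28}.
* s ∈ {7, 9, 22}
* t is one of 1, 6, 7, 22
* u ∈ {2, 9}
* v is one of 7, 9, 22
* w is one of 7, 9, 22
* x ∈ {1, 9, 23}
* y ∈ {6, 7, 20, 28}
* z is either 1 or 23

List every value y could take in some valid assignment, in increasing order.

20, 28

s, v, w share exactly the 3 values {7, 9, 22}; by pigeonhole those values go to them, so strike 7, 9, 22 from t, u, x, y.
u has just one choice, so u = 2.
x and z share exactly the 2 values {1, 23}; by pigeonhole those values go to them, so strike 1, 23 from t.
That leaves t = 6. Strike 6 from y.
No further eliminations apply; y can still be any of 20, 28.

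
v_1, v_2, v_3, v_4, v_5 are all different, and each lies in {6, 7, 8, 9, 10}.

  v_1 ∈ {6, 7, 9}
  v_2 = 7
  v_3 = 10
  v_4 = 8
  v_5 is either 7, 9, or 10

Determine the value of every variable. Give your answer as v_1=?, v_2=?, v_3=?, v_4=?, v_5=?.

v_2 has just one choice, so v_2 = 7. So v_1, v_5 can't be 7.
v_3's domain is down to {10}, so v_3 = 10. Eliminate 10 elsewhere: v_5.
That leaves v_4 = 8.
v_5 has just one choice, so v_5 = 9. So v_1 can't be 9.
v_1 must be 6 (only option left).

v_1=6, v_2=7, v_3=10, v_4=8, v_5=9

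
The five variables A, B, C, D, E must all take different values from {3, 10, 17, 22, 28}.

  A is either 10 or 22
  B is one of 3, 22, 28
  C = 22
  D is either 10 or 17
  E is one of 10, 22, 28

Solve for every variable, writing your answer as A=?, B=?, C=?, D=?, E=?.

A=10, B=3, C=22, D=17, E=28

C's domain is down to {22}, so C = 22. Remove 22 from A, B, E.
A must be 10 (only option left). Remove 10 from D, E.
That leaves D = 17.
E's domain is down to {28}, so E = 28. Strike 28 from B.
B's domain is down to {3}, so B = 3.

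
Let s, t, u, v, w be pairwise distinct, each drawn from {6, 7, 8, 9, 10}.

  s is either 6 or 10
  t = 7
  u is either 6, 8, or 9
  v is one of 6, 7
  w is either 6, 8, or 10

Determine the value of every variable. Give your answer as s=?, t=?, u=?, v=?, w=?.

s=10, t=7, u=9, v=6, w=8

t has just one choice, so t = 7. Eliminate 7 elsewhere: v.
v must be 6 (only option left). So s, u, w can't be 6.
s must be 10 (only option left). So w can't be 10.
w must be 8 (only option left). Strike 8 from u.
u has just one choice, so u = 9.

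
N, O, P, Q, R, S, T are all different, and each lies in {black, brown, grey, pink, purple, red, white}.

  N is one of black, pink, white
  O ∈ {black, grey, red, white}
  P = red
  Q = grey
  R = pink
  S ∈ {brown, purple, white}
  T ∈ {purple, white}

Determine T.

P must be red (only option left). So O can't be red.
Q's domain is down to {grey}, so Q = grey. Strike grey from O.
R has just one choice, so R = pink. Remove pink from N.
The 4 still-open variables together cover exactly {black, brown, purple, white} — 4 values for 4 variables — and brown appears only in S's list, so S = brown.
The 3 still-open variables draw from only 3 values {black, purple, white}, so each is used; only T can be purple, hence T = purple.

purple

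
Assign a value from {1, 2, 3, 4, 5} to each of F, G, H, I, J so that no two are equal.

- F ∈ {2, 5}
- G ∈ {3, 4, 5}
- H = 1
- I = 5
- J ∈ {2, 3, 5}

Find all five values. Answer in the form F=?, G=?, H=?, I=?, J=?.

H must be 1 (only option left).
I has just one choice, so I = 5. So F, G, J can't be 5.
F's domain is down to {2}, so F = 2. Remove 2 from J.
J has just one choice, so J = 3. Eliminate 3 elsewhere: G.
G's domain is down to {4}, so G = 4.

F=2, G=4, H=1, I=5, J=3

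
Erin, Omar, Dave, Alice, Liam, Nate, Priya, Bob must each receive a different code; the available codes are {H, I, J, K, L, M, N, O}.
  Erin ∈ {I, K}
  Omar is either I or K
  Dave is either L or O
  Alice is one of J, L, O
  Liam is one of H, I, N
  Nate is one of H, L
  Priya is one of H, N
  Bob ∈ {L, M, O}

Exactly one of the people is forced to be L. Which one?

Nate

The 8 variables together cover exactly {H, I, J, K, L, M, N, O} — 8 values for 8 variables — and J appears only in Alice's list, so Alice = J.
Among the 7 still-open variables, M fits only Bob (and all 7 values in {H, I, K, L, M, N, O} must be used), so Bob = M.
The 6 still-open variables draw from only 6 values {H, I, K, L, N, O}, so each is used; only Dave can be O, hence Dave = O.
The 5 still-open variables draw from only 5 values {H, I, K, L, N}, so each is used; only Nate can be L, hence Nate = L.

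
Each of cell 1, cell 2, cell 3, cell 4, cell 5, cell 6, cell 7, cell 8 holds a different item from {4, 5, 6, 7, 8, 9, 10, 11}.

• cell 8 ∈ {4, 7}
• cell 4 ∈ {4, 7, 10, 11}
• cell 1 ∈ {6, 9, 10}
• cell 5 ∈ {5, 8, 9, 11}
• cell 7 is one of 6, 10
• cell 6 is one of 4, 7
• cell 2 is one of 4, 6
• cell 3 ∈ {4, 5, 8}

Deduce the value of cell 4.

cell 6 and cell 8 share exactly the 2 values {4, 7}; by pigeonhole those values go to them, so strike 4, 7 from cell 2, cell 3, cell 4.
cell 2 must be 6 (only option left). Remove 6 from cell 1, cell 7.
That leaves cell 7 = 10. Strike 10 from cell 1, cell 4.
So cell 4 = 11.

11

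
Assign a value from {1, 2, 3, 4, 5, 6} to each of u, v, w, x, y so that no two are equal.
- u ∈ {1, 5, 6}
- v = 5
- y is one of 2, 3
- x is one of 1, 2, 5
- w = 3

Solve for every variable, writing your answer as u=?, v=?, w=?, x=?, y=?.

u=6, v=5, w=3, x=1, y=2

v must be 5 (only option left). Strike 5 from u, x.
That leaves w = 3. Eliminate 3 elsewhere: y.
y has just one choice, so y = 2. So x can't be 2.
x must be 1 (only option left). So u can't be 1.
u has just one choice, so u = 6.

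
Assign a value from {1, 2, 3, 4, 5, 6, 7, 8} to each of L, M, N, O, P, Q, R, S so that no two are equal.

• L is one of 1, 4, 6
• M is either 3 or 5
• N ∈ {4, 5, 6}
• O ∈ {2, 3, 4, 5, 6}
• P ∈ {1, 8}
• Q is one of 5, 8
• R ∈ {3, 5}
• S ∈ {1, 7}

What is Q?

8

The 8 variables together cover exactly {1, 2, 3, 4, 5, 6, 7, 8} — 8 values for 8 variables — and 2 appears only in O's list, so O = 2.
Among the 7 still-open variables, 7 fits only S (and all 7 values in {1, 3, 4, 5, 6, 7, 8} must be used), so S = 7.
M and R between them cover only {3, 5} — a naked pair. Remove those values from N, Q.
So Q = 8.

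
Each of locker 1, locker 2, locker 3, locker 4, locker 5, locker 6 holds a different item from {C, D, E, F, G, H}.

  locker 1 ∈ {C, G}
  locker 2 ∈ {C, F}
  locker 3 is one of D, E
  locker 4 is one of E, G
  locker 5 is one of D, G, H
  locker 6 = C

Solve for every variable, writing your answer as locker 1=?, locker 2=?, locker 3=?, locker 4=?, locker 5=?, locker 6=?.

locker 6's domain is down to {C}, so locker 6 = C. Remove C from locker 1, locker 2.
locker 1 has just one choice, so locker 1 = G. Eliminate G elsewhere: locker 4, locker 5.
locker 2 must be F (only option left).
locker 4 must be E (only option left). Remove E from locker 3.
locker 3 must be D (only option left). So locker 5 can't be D.
That leaves locker 5 = H.

locker 1=G, locker 2=F, locker 3=D, locker 4=E, locker 5=H, locker 6=C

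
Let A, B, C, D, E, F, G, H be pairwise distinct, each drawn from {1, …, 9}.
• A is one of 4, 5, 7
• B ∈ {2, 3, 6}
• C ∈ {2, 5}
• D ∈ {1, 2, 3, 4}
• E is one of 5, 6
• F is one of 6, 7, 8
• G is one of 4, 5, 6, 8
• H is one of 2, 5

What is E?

Among the 8 variables, 1 fits only D (and all 8 values in {1, 2, 3, 4, 5, 6, 7, 8} must be used), so D = 1.
The 7 still-open variables draw from only 7 values {2, 3, 4, 5, 6, 7, 8}, so each is used; only B can be 3, hence B = 3.
The 2 variables C and H are confined to {2, 5}, which locks those values in; drop them from A, E, G.
So E = 6.

6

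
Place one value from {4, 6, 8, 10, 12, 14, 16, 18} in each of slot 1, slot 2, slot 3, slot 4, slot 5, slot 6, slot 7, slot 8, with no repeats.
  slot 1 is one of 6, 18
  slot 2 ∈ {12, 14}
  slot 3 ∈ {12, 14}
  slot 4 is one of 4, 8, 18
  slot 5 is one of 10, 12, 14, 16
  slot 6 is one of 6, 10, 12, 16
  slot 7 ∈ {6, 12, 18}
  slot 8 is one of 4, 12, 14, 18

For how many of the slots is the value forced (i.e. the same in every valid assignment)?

Among the 8 variables, 8 fits only slot 4 (and all 8 values in {4, 6, 8, 10, 12, 14, 16, 18} must be used), so slot 4 = 8.
Among the 7 still-open variables, 4 fits only slot 8 (and all 7 values in {4, 6, 10, 12, 14, 16, 18} must be used), so slot 8 = 4.
slot 2 and slot 3 between them cover only {12, 14} — a naked pair. Remove those values from slot 5, slot 6, slot 7.
The 2 variables slot 1 and slot 7 are confined to {6, 18}, which locks those values in; drop them from slot 6.
Determined: slot 4=8, slot 8=4. The other slots each still have more than one consistent value. That makes 2.

2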